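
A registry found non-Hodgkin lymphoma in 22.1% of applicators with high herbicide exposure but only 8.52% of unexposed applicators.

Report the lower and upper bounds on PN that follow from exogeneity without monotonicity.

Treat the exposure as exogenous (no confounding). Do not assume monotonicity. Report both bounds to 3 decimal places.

p₁ = 0.221, p₀ = 0.0852.
Under exogeneity alone the bounds on PN are max{0,(p₁−p₀)/p₁} ≤ PN ≤ min{1,(1−p₀)/p₁}.
  lower = (p₁ − p₀)/p₁ = 0.1358 / 0.221 ≈ 0.6145
  upper = min{1, (1 − p₀)/p₁} = 0.9148 / 0.221 ≈ 4.1394 → capped at 1

0.614 ≤ PN ≤ 1.000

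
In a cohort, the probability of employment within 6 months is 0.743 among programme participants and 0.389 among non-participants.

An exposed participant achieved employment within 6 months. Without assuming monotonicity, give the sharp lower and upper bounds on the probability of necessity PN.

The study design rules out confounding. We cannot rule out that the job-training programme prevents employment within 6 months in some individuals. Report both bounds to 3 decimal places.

Let p₁ = 0.743, p₀ = 0.389.
Under exogeneity alone the bounds on PN are max{0,(p₁−p₀)/p₁} ≤ PN ≤ min{1,(1−p₀)/p₁}.
  lower = (p₁ − p₀)/p₁ = 0.354 / 0.743 ≈ 0.4764
  upper = min{1, (1 − p₀)/p₁} = 0.611 / 0.743 ≈ 0.8223

0.476 ≤ PN ≤ 0.822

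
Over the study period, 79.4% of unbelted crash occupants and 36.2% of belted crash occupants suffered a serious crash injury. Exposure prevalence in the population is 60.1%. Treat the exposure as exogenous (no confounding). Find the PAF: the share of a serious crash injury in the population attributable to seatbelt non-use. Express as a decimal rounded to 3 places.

PAF ≈ 0.418

p₁ = 0.794, p₀ = 0.362.
Overall risk P(Y=1) = π·p₁ + (1−π)·p₀ = 0.601×0.794 + 0.399×0.362 = 0.62163.
Under exogeneity, PAF = [P(Y=1) − p₀] / P(Y=1).
PAF = (0.62163 − 0.362) / 0.62163 ≈ 0.4177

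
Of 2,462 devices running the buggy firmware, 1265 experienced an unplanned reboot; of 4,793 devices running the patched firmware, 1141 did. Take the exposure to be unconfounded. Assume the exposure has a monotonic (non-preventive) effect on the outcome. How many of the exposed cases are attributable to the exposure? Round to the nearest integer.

p₁ = P(outcome | exposed) = 1265/2462 = 0.51381
p₀ = P(outcome | unexposed) = 1141/4793 = 0.23806
PN = (p₁ − p₀)/p₁ = (0.51381 − 0.23806) / 0.51381 ≈ 0.53669.
Attributable cases ≈ PN × (exposed cases) = 0.53669 × 1265 ≈ 678.91.

about 679 cases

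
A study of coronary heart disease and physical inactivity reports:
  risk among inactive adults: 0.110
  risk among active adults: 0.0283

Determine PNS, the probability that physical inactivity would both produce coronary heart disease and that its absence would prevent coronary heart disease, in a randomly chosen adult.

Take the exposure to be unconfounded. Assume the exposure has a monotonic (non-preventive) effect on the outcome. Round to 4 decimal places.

PNS ≈ 0.0817

Let p₁ = 0.11, p₀ = 0.0283.
Under exogeneity and monotonicity, PNS = p₁ − p₀.
PNS = 0.11 − 0.0283 = 0.0817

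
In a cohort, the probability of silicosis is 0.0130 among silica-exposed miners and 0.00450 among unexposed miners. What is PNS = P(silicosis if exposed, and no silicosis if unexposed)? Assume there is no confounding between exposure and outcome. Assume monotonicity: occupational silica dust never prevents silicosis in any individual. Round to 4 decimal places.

PNS ≈ 0.0085

Let p₁ = 0.013, p₀ = 0.0045.
Under exogeneity and monotonicity, PNS = p₁ − p₀.
PNS = 0.013 − 0.0045 = 0.0085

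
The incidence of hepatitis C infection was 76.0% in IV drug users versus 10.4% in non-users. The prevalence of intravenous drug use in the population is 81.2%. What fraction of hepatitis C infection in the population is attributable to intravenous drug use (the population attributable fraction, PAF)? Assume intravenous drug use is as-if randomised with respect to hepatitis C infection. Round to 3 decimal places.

p₁ = 0.76, p₀ = 0.104.
Overall risk P(Y=1) = π·p₁ + (1−π)·p₀ = 0.812×0.76 + 0.188×0.104 = 0.63667.
Under exogeneity, PAF = [P(Y=1) − p₀] / P(Y=1).
PAF = (0.63667 − 0.104) / 0.63667 ≈ 0.8367

PAF ≈ 0.837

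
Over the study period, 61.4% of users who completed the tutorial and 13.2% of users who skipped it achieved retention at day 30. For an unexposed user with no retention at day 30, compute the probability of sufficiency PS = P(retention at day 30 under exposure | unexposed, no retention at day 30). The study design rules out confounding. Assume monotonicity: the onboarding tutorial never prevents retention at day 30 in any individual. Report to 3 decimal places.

p₁ = 0.614, p₀ = 0.132.
Under exogeneity and monotonicity, PS = (p₁ − p₀) / (1 − p₀).
PS = (0.614 − 0.132) / (1 − 0.132) = 0.482 / 0.868 ≈ 0.5553

PS ≈ 0.555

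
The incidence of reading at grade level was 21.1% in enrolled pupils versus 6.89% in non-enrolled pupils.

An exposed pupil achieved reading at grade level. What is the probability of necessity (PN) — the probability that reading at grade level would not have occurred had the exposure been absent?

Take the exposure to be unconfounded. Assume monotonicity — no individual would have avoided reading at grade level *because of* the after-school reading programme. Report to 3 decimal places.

PN ≈ 0.673

p₁ = 0.211, p₀ = 0.0689.
Under exogeneity and monotonicity, PN = (p₁ − p₀) / p₁.
PN = (0.211 − 0.0689) / 0.211 = 0.1421 / 0.211 ≈ 0.6735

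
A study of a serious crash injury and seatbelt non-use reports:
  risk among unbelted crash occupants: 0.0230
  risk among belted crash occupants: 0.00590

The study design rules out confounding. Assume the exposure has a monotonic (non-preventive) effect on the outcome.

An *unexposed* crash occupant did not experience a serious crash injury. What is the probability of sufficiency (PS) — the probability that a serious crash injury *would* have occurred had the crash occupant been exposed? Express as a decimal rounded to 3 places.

Let p₁ = 0.023, p₀ = 0.0059.
Under exogeneity and monotonicity, PS = (p₁ − p₀) / (1 − p₀).
PS = (0.023 − 0.0059) / (1 − 0.0059) = 0.0171 / 0.9941 ≈ 0.0172

PS ≈ 0.017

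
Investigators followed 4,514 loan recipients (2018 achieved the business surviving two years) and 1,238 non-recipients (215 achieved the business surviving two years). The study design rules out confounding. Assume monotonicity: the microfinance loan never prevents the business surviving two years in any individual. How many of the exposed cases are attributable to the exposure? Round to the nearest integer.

about 1234 cases

p₁ = P(outcome | exposed) = 2018/4514 = 0.44705
p₀ = P(outcome | unexposed) = 215/1238 = 0.17367
PN = (p₁ − p₀)/p₁ = (0.44705 − 0.17367) / 0.44705 ≈ 0.61153.
Attributable cases ≈ PN × (exposed cases) = 0.61153 × 2018 ≈ 1234.07.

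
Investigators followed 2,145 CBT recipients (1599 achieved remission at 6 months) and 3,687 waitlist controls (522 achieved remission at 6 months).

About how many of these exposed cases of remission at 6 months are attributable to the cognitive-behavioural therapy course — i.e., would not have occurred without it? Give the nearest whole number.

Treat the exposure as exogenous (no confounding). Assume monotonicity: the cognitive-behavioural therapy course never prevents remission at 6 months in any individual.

about 1295 cases

p₁ = P(outcome | exposed) = 1599/2145 = 0.74545
p₀ = P(outcome | unexposed) = 522/3687 = 0.14158
PN = (p₁ − p₀)/p₁ = (0.74545 − 0.14158) / 0.74545 ≈ 0.81008.
Attributable cases ≈ PN × (exposed cases) = 0.81008 × 1599 ≈ 1295.31.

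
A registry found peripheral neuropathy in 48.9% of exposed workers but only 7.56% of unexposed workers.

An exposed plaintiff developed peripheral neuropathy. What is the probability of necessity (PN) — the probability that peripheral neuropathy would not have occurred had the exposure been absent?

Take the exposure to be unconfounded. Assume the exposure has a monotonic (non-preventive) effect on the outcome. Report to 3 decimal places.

p₁ = 0.489, p₀ = 0.0756.
Under exogeneity and monotonicity, PN = (p₁ − p₀) / p₁.
PN = (0.489 − 0.0756) / 0.489 = 0.4134 / 0.489 ≈ 0.8454

PN ≈ 0.845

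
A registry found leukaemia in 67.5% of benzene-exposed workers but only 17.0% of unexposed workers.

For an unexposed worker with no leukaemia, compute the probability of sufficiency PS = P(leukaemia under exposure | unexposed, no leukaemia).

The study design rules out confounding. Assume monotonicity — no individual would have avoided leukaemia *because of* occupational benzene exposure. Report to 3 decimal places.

PS ≈ 0.608

p₁ = 0.675, p₀ = 0.17.
Under exogeneity and monotonicity, PS = (p₁ − p₀) / (1 − p₀).
PS = (0.675 − 0.17) / (1 − 0.17) = 0.505 / 0.83 ≈ 0.6084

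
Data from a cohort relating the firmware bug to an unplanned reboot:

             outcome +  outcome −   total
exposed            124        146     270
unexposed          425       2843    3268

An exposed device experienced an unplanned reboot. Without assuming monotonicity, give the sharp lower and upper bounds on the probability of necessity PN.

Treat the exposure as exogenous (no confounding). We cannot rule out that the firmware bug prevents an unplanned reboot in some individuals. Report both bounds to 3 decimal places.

p₁ = P(outcome | exposed) = 124/270 = 0.45926
p₀ = P(outcome | unexposed) = 425/3268 = 0.13005
Under exogeneity alone the bounds on PN are max{0,(p₁−p₀)/p₁} ≤ PN ≤ min{1,(1−p₀)/p₁}.
  lower = (p₁ − p₀)/p₁ = 0.32921 / 0.45926 ≈ 0.7168
  upper = min{1, (1 − p₀)/p₁} = 0.86995 / 0.45926 ≈ 1.8942 → capped at 1

0.717 ≤ PN ≤ 1.000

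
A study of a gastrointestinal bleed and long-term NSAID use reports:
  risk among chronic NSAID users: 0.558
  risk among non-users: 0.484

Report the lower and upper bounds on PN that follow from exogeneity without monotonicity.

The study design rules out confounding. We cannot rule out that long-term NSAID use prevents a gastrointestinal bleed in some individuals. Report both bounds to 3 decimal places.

Let p₁ = 0.558, p₀ = 0.484.
Under exogeneity alone the bounds on PN are max{0,(p₁−p₀)/p₁} ≤ PN ≤ min{1,(1−p₀)/p₁}.
  lower = (p₁ − p₀)/p₁ = 0.074 / 0.558 ≈ 0.1326
  upper = min{1, (1 − p₀)/p₁} = 0.516 / 0.558 ≈ 0.9247

0.133 ≤ PN ≤ 0.925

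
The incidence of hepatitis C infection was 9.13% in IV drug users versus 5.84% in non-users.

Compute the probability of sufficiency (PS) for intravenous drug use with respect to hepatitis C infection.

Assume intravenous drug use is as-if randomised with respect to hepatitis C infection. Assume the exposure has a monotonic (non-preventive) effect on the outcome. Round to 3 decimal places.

PS ≈ 0.035

p₁ = 0.0913, p₀ = 0.0584.
Under exogeneity and monotonicity, PS = (p₁ − p₀) / (1 − p₀).
PS = (0.0913 − 0.0584) / (1 − 0.0584) = 0.0329 / 0.9416 ≈ 0.0349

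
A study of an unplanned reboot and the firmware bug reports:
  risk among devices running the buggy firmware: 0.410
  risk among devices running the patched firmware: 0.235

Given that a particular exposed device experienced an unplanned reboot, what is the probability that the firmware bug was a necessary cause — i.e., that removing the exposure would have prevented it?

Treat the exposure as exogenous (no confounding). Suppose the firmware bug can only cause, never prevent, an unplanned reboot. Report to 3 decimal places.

PN ≈ 0.427

Let p₁ = 0.41, p₀ = 0.235.
Under exogeneity and monotonicity, PN = (p₁ − p₀) / p₁.
PN = (0.41 − 0.235) / 0.41 = 0.175 / 0.41 ≈ 0.4268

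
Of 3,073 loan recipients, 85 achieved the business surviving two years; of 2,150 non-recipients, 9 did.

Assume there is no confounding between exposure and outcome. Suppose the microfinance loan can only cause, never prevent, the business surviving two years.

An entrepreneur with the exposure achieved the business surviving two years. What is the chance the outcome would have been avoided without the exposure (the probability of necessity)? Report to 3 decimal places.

PN ≈ 0.849

p₁ = P(outcome | exposed) = 85/3073 = 0.02766
p₀ = P(outcome | unexposed) = 9/2150 = 0.004186
Under exogeneity and monotonicity, PN = (p₁ − p₀) / p₁.
PN = (0.02766 − 0.004186) / 0.02766 = 0.023474 / 0.02766 ≈ 0.8487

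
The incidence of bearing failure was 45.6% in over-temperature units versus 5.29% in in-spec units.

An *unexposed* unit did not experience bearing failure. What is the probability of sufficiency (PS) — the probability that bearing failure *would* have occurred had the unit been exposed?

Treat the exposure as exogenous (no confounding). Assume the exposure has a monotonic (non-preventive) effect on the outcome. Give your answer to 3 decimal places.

PS ≈ 0.426

p₁ = 0.456, p₀ = 0.0529.
Under exogeneity and monotonicity, PS = (p₁ − p₀) / (1 − p₀).
PS = (0.456 − 0.0529) / (1 − 0.0529) = 0.4031 / 0.9471 ≈ 0.4256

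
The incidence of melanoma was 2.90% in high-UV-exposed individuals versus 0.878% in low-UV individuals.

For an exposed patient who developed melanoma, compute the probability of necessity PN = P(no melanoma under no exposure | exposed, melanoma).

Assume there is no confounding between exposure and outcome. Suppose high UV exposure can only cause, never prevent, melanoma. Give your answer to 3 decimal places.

PN ≈ 0.697

p₁ = 0.029, p₀ = 0.00878.
Under exogeneity and monotonicity, PN = (p₁ − p₀) / p₁.
PN = (0.029 − 0.00878) / 0.029 = 0.02022 / 0.029 ≈ 0.6972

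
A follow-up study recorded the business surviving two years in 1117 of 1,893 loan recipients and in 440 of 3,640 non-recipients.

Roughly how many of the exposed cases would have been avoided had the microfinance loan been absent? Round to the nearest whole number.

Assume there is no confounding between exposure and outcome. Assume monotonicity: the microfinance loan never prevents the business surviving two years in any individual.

p₁ = P(outcome | exposed) = 1117/1893 = 0.59007
p₀ = P(outcome | unexposed) = 440/3640 = 0.12088
PN = (p₁ − p₀)/p₁ = (0.59007 − 0.12088) / 0.59007 ≈ 0.79514.
Attributable cases ≈ PN × (exposed cases) = 0.79514 × 1117 ≈ 888.18.

about 888 cases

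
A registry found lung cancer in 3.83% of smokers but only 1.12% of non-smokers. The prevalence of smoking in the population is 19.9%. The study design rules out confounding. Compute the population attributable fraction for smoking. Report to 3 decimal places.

PAF ≈ 0.325

p₁ = 0.0383, p₀ = 0.0112.
Overall risk P(Y=1) = π·p₁ + (1−π)·p₀ = 0.199×0.0383 + 0.801×0.0112 = 0.016593.
Under exogeneity, PAF = [P(Y=1) − p₀] / P(Y=1).
PAF = (0.016593 − 0.0112) / 0.016593 ≈ 0.3250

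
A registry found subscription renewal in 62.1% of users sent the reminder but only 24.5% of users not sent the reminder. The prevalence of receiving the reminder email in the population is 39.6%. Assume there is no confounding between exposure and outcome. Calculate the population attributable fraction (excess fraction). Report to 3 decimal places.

p₁ = 0.621, p₀ = 0.245.
Overall risk P(Y=1) = π·p₁ + (1−π)·p₀ = 0.396×0.621 + 0.604×0.245 = 0.3939.
Under exogeneity, PAF = [P(Y=1) − p₀] / P(Y=1).
PAF = (0.3939 − 0.245) / 0.3939 ≈ 0.3780

PAF ≈ 0.378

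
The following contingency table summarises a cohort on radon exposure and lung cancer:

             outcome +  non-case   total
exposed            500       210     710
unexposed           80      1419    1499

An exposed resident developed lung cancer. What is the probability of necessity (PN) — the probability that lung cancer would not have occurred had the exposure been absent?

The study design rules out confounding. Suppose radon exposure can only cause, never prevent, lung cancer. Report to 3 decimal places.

PN ≈ 0.924

p₁ = P(outcome | exposed) = 500/710 = 0.70423
p₀ = P(outcome | unexposed) = 80/1499 = 0.053369
Under exogeneity and monotonicity, PN = (p₁ − p₀)/p₁.
PN = (0.70423 − 0.053369) / 0.70423 ≈ 0.9242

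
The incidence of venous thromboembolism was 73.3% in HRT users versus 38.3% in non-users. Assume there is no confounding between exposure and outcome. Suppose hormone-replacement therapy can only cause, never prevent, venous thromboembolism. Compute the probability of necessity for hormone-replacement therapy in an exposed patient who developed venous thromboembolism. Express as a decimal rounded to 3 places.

PN ≈ 0.477

p₁ = 0.733, p₀ = 0.383.
Under exogeneity and monotonicity, PN = (p₁ − p₀) / p₁.
PN = (0.733 − 0.383) / 0.733 = 0.35 / 0.733 ≈ 0.4775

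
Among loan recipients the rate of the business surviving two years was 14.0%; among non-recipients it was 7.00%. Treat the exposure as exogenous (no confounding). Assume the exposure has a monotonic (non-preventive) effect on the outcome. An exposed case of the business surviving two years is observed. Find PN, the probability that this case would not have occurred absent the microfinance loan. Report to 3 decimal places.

p₁ = 0.14, p₀ = 0.07.
Under exogeneity and monotonicity, PN = (p₁ − p₀) / p₁.
PN = (0.14 − 0.07) / 0.14 = 0.07 / 0.14 ≈ 0.5000

PN ≈ 0.500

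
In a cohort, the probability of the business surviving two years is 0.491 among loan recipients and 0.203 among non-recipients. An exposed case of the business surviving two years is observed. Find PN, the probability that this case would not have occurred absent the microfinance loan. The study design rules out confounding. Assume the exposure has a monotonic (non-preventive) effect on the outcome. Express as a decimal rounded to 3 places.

PN ≈ 0.587

Let p₁ = 0.491, p₀ = 0.203.
Under exogeneity and monotonicity, PN = (p₁ − p₀) / p₁.
PN = (0.491 − 0.203) / 0.491 = 0.288 / 0.491 ≈ 0.5866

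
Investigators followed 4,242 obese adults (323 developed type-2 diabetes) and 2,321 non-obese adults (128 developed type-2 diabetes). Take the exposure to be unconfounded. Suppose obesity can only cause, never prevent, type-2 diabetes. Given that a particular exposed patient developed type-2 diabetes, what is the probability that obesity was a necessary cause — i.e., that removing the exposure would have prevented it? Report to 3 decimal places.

PN ≈ 0.276

p₁ = P(outcome | exposed) = 323/4242 = 0.076143
p₀ = P(outcome | unexposed) = 128/2321 = 0.055149
Under exogeneity and monotonicity, PN = (p₁ − p₀) / p₁.
PN = (0.076143 − 0.055149) / 0.076143 = 0.020995 / 0.076143 ≈ 0.2757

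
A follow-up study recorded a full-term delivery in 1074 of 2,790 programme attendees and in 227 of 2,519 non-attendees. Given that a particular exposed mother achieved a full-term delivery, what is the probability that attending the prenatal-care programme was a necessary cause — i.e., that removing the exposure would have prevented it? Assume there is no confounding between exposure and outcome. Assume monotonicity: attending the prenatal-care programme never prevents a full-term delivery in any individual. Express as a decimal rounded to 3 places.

p₁ = P(outcome | exposed) = 1074/2790 = 0.38495
p₀ = P(outcome | unexposed) = 227/2519 = 0.090115
Under exogeneity and monotonicity, PN = (p₁ − p₀) / p₁.
PN = (0.38495 − 0.090115) / 0.38495 = 0.29483 / 0.38495 ≈ 0.7659

PN ≈ 0.766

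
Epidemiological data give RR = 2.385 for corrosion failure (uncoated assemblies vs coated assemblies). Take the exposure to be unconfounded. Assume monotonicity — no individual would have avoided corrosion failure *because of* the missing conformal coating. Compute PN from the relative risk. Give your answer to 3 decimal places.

PN ≈ 0.581

Under exogeneity and monotonicity, PN = (RR − 1) / RR = 1 − 1/RR.
PN = (2.385 − 1) / 2.385 = 1.385 / 2.385 ≈ 0.5807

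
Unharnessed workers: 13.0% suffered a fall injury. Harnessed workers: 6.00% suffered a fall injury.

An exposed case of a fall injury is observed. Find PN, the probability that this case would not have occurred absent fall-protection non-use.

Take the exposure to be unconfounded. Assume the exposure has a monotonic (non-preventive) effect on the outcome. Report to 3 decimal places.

p₁ = 0.13, p₀ = 0.06.
Under exogeneity and monotonicity, PN = (p₁ − p₀) / p₁.
PN = (0.13 − 0.06) / 0.13 = 0.07 / 0.13 ≈ 0.5385

PN ≈ 0.538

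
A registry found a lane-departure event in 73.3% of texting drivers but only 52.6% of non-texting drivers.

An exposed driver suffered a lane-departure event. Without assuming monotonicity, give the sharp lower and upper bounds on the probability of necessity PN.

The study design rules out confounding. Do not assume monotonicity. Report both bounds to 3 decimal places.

p₁ = 0.733, p₀ = 0.526.
Under exogeneity alone the bounds on PN are max{0,(p₁−p₀)/p₁} ≤ PN ≤ min{1,(1−p₀)/p₁}.
  lower = (p₁ − p₀)/p₁ = 0.207 / 0.733 ≈ 0.2824
  upper = min{1, (1 − p₀)/p₁} = 0.474 / 0.733 ≈ 0.6467

0.282 ≤ PN ≤ 0.647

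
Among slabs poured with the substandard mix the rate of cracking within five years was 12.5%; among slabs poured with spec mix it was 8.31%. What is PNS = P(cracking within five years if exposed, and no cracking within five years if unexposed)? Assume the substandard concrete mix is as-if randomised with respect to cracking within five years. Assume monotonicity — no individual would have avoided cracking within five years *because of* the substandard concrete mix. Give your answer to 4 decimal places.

p₁ = 0.125, p₀ = 0.0831.
Under exogeneity and monotonicity, PNS = p₁ − p₀.
PNS = 0.125 − 0.0831 = 0.0419

PNS ≈ 0.0419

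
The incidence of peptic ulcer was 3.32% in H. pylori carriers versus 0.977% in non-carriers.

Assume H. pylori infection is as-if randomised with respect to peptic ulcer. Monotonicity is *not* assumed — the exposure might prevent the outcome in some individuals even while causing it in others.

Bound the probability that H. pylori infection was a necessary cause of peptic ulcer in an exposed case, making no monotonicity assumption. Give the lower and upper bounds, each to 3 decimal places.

0.706 ≤ PN ≤ 1.000

p₁ = 0.0332, p₀ = 0.00977.
Under exogeneity alone the bounds on PN are max{0,(p₁−p₀)/p₁} ≤ PN ≤ min{1,(1−p₀)/p₁}.
  lower = (p₁ − p₀)/p₁ = 0.02343 / 0.0332 ≈ 0.7057
  upper = min{1, (1 − p₀)/p₁} = 0.99023 / 0.0332 ≈ 29.8262 → capped at 1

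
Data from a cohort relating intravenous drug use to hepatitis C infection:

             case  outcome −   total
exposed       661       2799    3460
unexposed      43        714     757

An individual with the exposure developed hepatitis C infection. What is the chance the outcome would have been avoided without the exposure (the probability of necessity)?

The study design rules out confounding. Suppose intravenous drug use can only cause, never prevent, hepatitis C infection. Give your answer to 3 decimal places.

p₁ = P(outcome | exposed) = 661/3460 = 0.19104
p₀ = P(outcome | unexposed) = 43/757 = 0.056803
Under exogeneity and monotonicity, PN = (p₁ − p₀) / p₁.
PN = (0.19104 − 0.056803) / 0.19104 = 0.13424 / 0.19104 ≈ 0.7027

PN ≈ 0.703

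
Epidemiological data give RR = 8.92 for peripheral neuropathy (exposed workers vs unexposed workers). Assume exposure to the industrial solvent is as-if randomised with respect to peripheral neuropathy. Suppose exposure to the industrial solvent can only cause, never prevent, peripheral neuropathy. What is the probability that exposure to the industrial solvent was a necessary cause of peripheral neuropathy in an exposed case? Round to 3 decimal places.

PN ≈ 0.888

Under exogeneity and monotonicity, PN = (RR − 1) / RR = 1 − 1/RR.
PN = (8.92 − 1) / 8.92 = 7.92 / 8.92 ≈ 0.8879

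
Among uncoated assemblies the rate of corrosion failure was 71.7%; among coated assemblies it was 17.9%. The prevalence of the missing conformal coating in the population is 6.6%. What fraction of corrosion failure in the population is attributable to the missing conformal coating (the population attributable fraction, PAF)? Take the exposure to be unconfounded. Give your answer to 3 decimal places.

PAF ≈ 0.166

p₁ = 0.717, p₀ = 0.179.
Overall risk P(Y=1) = π·p₁ + (1−π)·p₀ = 0.066×0.717 + 0.934×0.179 = 0.21451.
Under exogeneity, PAF = [P(Y=1) − p₀] / P(Y=1).
PAF = (0.21451 − 0.179) / 0.21451 ≈ 0.1655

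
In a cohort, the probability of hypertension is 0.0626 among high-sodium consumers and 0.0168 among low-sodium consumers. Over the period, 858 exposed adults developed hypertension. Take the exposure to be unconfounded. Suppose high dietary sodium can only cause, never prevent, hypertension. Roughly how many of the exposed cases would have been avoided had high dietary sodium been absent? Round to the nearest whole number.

about 628 cases

Let p₁ = 0.0626, p₀ = 0.0168.
PN = (p₁ − p₀)/p₁ = (0.0626 − 0.0168) / 0.0626 ≈ 0.73163.
Attributable cases ≈ PN × (exposed cases) = 0.73163 × 858 ≈ 627.74.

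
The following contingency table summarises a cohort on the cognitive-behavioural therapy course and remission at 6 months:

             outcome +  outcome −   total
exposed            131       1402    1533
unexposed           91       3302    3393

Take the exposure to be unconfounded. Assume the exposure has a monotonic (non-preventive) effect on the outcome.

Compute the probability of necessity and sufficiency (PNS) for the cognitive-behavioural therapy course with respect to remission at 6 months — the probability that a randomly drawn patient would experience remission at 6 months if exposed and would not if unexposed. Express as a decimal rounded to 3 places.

p₁ = P(outcome | exposed) = 131/1533 = 0.085453
p₀ = P(outcome | unexposed) = 91/3393 = 0.02682
Under exogeneity and monotonicity, PNS = p₁ − p₀.
PNS = 0.085453 − 0.02682 = 0.058633

PNS ≈ 0.059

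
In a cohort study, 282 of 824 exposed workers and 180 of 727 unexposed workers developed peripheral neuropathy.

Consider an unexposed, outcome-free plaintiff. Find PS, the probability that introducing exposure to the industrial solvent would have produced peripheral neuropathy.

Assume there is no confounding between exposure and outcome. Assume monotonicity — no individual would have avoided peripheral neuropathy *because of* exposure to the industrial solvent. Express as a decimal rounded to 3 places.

p₁ = P(outcome | exposed) = 282/824 = 0.34223
p₀ = P(outcome | unexposed) = 180/727 = 0.24759
Under exogeneity and monotonicity, PS = (p₁ − p₀) / (1 − p₀).
PS = (0.34223 − 0.24759) / (1 − 0.24759) = 0.09464 / 0.75241 ≈ 0.1258

PS ≈ 0.126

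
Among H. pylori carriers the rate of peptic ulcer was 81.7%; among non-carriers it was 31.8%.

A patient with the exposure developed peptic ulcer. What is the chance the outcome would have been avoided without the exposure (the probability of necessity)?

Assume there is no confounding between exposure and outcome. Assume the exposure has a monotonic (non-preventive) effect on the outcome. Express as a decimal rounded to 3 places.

PN ≈ 0.611

p₁ = 0.817, p₀ = 0.318.
Under exogeneity and monotonicity, PN = (p₁ − p₀) / p₁.
PN = (0.817 − 0.318) / 0.817 = 0.499 / 0.817 ≈ 0.6108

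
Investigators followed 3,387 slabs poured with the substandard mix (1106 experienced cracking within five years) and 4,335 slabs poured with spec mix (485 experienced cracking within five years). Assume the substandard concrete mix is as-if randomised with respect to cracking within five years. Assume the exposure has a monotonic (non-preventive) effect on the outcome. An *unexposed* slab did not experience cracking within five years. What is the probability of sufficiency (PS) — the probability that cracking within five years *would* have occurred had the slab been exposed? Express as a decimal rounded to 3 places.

PS ≈ 0.242

p₁ = P(outcome | exposed) = 1106/3387 = 0.32654
p₀ = P(outcome | unexposed) = 485/4335 = 0.11188
Under exogeneity and monotonicity, PS = (p₁ − p₀) / (1 − p₀).
PS = (0.32654 − 0.11188) / (1 − 0.11188) = 0.21466 / 0.88812 ≈ 0.2417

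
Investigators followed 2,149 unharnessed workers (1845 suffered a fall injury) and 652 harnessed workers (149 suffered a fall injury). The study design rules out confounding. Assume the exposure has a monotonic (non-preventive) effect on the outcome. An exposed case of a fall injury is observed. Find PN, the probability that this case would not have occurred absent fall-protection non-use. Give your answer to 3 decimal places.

p₁ = P(outcome | exposed) = 1845/2149 = 0.85854
p₀ = P(outcome | unexposed) = 149/652 = 0.22853
Under exogeneity and monotonicity, PN = (p₁ − p₀) / p₁.
PN = (0.85854 − 0.22853) / 0.85854 = 0.63001 / 0.85854 ≈ 0.7338

PN ≈ 0.734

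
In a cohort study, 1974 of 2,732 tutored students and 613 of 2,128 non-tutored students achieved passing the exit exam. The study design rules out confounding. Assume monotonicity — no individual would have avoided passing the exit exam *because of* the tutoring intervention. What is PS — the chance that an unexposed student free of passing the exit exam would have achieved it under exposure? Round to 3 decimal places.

PS ≈ 0.610

p₁ = P(outcome | exposed) = 1974/2732 = 0.72255
p₀ = P(outcome | unexposed) = 613/2128 = 0.28806
Under exogeneity and monotonicity, PS = (p₁ − p₀) / (1 − p₀).
PS = (0.72255 − 0.28806) / (1 − 0.28806) = 0.43448 / 0.71194 ≈ 0.6103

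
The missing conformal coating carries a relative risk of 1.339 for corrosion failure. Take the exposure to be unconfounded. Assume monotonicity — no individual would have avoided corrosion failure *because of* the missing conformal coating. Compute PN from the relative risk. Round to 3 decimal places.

Under exogeneity and monotonicity, PN = (RR − 1) / RR = 1 − 1/RR.
PN = (1.339 − 1) / 1.339 = 0.339 / 1.339 ≈ 0.2532

PN ≈ 0.253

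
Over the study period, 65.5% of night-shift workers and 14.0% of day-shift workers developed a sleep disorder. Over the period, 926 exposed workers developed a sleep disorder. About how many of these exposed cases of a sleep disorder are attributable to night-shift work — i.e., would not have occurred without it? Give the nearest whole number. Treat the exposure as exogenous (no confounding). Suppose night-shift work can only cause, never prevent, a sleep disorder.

p₁ = 0.655, p₀ = 0.14.
PN = (p₁ − p₀)/p₁ = (0.655 − 0.14) / 0.655 ≈ 0.78626.
Attributable cases ≈ PN × (exposed cases) = 0.78626 × 926 ≈ 728.08.

about 728 cases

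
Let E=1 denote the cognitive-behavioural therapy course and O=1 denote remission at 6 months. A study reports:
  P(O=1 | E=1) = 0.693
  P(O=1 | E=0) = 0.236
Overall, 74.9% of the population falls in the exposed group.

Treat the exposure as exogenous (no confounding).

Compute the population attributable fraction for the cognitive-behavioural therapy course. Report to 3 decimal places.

PAF ≈ 0.592

Let p₁ = 0.693, p₀ = 0.236.
Overall risk P(Y=1) = π·p₁ + (1−π)·p₀ = 0.749×0.693 + 0.251×0.236 = 0.57829.
Under exogeneity, PAF = [P(Y=1) − p₀] / P(Y=1).
PAF = (0.57829 − 0.236) / 0.57829 ≈ 0.5919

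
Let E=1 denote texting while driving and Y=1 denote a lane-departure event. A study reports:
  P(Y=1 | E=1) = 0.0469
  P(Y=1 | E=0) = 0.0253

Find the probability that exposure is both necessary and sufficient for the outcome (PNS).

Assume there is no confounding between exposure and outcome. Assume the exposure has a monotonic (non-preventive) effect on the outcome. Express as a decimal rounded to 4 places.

Let p₁ = 0.0469, p₀ = 0.0253.
Under exogeneity and monotonicity, PNS = p₁ − p₀.
PNS = 0.0469 − 0.0253 = 0.0216

PNS ≈ 0.0216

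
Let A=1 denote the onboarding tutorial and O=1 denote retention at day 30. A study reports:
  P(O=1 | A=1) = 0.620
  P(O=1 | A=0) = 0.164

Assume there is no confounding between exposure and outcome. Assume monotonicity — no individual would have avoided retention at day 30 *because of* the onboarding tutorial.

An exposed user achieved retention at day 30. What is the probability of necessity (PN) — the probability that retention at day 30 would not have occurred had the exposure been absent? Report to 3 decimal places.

Let p₁ = 0.62, p₀ = 0.164.
Under exogeneity and monotonicity, PN = (p₁ − p₀) / p₁.
PN = (0.62 − 0.164) / 0.62 = 0.456 / 0.62 ≈ 0.7355

PN ≈ 0.735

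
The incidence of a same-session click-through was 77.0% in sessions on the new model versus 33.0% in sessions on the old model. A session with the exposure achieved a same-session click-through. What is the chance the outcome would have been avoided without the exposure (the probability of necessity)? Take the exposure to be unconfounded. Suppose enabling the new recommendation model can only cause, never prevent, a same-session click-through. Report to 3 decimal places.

p₁ = 0.77, p₀ = 0.33.
Under exogeneity and monotonicity, PN = (p₁ − p₀) / p₁.
PN = (0.77 − 0.33) / 0.77 = 0.44 / 0.77 ≈ 0.5714

PN ≈ 0.571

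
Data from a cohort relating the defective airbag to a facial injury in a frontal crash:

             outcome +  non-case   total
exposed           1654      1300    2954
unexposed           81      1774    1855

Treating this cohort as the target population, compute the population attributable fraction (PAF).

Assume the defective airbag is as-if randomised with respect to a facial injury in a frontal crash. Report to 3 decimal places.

PAF ≈ 0.879

p₁ = P(outcome | exposed) = 1654/2954 = 0.55992
p₀ = P(outcome | unexposed) = 81/1855 = 0.043666
Exposure prevalence π = 2954/4809 = 0.61426; overall risk P(Y=1) = 0.36078.
Under exogeneity, PAF = [P(Y=1) − p₀]/P(Y=1).
PAF = (0.36078 − 0.043666) / 0.36078 ≈ 0.8790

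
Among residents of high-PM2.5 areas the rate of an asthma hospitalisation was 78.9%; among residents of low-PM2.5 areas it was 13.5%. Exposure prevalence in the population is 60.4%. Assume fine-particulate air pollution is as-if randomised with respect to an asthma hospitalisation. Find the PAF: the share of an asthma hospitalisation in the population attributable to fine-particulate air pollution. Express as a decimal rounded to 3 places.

PAF ≈ 0.745

p₁ = 0.789, p₀ = 0.135.
Overall risk P(Y=1) = π·p₁ + (1−π)·p₀ = 0.604×0.789 + 0.396×0.135 = 0.53002.
Under exogeneity, PAF = [P(Y=1) − p₀] / P(Y=1).
PAF = (0.53002 − 0.135) / 0.53002 ≈ 0.7453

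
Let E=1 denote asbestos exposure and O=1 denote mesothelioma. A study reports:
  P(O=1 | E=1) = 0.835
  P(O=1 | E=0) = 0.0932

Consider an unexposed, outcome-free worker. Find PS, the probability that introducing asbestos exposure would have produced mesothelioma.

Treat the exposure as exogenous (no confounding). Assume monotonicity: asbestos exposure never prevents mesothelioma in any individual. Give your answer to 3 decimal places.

PS ≈ 0.818

Let p₁ = 0.835, p₀ = 0.0932.
Under exogeneity and monotonicity, PS = (p₁ − p₀) / (1 − p₀).
PS = (0.835 − 0.0932) / (1 − 0.0932) = 0.7418 / 0.9068 ≈ 0.8180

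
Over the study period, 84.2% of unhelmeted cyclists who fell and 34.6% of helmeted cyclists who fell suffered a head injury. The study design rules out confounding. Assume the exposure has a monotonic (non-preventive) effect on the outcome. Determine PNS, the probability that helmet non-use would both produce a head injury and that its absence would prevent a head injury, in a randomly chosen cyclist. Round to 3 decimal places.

p₁ = 0.842, p₀ = 0.346.
Under exogeneity and monotonicity, PNS = p₁ − p₀.
PNS = 0.842 − 0.346 = 0.496

PNS ≈ 0.496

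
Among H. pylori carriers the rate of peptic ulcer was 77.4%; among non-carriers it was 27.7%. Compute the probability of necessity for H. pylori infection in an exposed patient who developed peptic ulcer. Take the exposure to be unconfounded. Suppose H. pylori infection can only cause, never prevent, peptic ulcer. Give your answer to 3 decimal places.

PN ≈ 0.642

p₁ = 0.774, p₀ = 0.277.
Under exogeneity and monotonicity, PN = (p₁ − p₀) / p₁.
PN = (0.774 − 0.277) / 0.774 = 0.497 / 0.774 ≈ 0.6421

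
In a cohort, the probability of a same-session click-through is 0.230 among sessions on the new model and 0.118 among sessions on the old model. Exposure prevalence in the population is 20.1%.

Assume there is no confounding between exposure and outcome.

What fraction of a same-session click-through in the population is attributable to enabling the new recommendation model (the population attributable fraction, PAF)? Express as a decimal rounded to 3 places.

PAF ≈ 0.160

Let p₁ = 0.23, p₀ = 0.118.
Overall risk P(Y=1) = π·p₁ + (1−π)·p₀ = 0.201×0.23 + 0.799×0.118 = 0.14051.
Under exogeneity, PAF = [P(Y=1) − p₀] / P(Y=1).
PAF = (0.14051 − 0.118) / 0.14051 ≈ 0.1602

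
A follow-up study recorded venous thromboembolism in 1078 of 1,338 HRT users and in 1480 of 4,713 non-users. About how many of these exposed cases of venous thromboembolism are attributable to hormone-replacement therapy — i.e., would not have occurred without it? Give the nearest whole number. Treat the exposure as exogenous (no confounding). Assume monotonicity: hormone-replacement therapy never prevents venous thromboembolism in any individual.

about 658 cases

p₁ = P(outcome | exposed) = 1078/1338 = 0.80568
p₀ = P(outcome | unexposed) = 1480/4713 = 0.31403
PN = (p₁ − p₀)/p₁ = (0.80568 − 0.31403) / 0.80568 ≈ 0.61024.
Attributable cases ≈ PN × (exposed cases) = 0.61024 × 1078 ≈ 657.83.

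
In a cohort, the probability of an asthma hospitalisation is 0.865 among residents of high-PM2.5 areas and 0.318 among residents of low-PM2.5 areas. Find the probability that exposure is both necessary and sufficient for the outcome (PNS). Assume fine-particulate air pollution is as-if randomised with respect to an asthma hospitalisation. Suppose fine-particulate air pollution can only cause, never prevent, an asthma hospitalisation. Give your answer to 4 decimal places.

PNS ≈ 0.5470

Let p₁ = 0.865, p₀ = 0.318.
Under exogeneity and monotonicity, PNS = p₁ − p₀.
PNS = 0.865 − 0.318 = 0.547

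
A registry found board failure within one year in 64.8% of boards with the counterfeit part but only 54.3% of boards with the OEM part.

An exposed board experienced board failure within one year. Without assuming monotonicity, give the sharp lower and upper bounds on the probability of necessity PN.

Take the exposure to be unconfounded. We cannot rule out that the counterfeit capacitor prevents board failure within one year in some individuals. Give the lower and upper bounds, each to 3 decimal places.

0.162 ≤ PN ≤ 0.705

p₁ = 0.648, p₀ = 0.543.
Under exogeneity alone the bounds on PN are max{0,(p₁−p₀)/p₁} ≤ PN ≤ min{1,(1−p₀)/p₁}.
  lower = (p₁ − p₀)/p₁ = 0.105 / 0.648 ≈ 0.1620
  upper = min{1, (1 − p₀)/p₁} = 0.457 / 0.648 ≈ 0.7052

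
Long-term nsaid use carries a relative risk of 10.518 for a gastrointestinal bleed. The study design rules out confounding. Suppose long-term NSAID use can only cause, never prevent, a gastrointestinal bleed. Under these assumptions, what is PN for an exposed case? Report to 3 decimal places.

PN ≈ 0.905

Under exogeneity and monotonicity, PN = (RR − 1) / RR = 1 − 1/RR.
PN = (10.518 − 1) / 10.518 = 9.518 / 10.518 ≈ 0.9049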